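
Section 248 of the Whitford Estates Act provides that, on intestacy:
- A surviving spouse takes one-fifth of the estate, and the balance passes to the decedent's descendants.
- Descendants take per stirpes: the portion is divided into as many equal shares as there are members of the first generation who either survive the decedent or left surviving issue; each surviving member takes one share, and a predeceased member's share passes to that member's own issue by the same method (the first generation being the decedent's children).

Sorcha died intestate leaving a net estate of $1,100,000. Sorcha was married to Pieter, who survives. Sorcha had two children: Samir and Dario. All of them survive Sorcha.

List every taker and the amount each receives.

Pieter: $220,000; Samir: $440,000; Dario: $440,000

Pieter takes one-fifth of $1,100,000 = $220,000. The remaining $880,000 passes to the descendants.
The descendants' portion ($880,000) is divided into 2 shares of $440,000: Samir and Dario each take $440,000.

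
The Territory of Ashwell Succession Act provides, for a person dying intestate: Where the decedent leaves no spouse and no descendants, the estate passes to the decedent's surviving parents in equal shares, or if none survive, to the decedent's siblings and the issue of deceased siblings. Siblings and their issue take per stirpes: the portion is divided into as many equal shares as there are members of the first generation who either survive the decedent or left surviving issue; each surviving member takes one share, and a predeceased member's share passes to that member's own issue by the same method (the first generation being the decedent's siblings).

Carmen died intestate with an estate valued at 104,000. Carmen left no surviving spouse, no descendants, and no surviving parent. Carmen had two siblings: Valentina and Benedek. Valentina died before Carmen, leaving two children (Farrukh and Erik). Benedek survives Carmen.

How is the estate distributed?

The entire 104,000 passes to the siblings and their issue.
That amount (104,000) is divided into 2 shares of 52,000: Benedek takes 52,000; Valentina's 52,000 share passes to Valentina's issue.
Valentina's share (52,000) is divided into 2 shares of 26,000: Farrukh and Erik each take 26,000.

Farrukh: 26,000; Erik: 26,000; Benedek: 52,000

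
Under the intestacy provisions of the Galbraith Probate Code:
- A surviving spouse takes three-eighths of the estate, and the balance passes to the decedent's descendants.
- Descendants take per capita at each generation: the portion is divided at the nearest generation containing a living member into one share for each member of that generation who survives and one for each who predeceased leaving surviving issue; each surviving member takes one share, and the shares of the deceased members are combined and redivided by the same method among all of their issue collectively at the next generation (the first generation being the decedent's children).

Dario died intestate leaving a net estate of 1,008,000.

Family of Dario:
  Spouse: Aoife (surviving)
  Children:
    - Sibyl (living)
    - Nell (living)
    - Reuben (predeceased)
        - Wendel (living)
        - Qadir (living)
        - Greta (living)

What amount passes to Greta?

Aoife takes three-eighths of 1,008,000 = 378,000. The remaining 630,000 passes to the descendants.
The descendants' portion (630,000) is divided at the children's generation into 3 shares of 210,000. Sibyl and Nell each take 210,000. The remaining share for the deceased Reuben (210,000) is carried to the next generation.
That pool (210,000) is divided at the grandchildren's generation equally among Wendel, Qadir, and Greta: 70,000 each.

Greta receives 70,000.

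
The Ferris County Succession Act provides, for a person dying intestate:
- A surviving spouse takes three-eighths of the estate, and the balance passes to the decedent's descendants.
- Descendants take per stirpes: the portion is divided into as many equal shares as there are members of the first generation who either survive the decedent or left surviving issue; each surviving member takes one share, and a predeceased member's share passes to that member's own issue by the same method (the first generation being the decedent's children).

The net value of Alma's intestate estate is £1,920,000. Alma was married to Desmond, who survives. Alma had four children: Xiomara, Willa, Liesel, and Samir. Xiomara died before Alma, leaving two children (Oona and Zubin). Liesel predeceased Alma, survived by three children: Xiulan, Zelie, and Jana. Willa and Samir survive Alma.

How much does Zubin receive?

Zubin receives £150,000.

Desmond takes three-eighths of £1,920,000 = £720,000. The remaining £1,200,000 passes to the descendants.
The descendants' portion (£1,200,000) is divided into 4 shares of £300,000: Willa and Samir each take £300,000; Xiomara's £300,000 share passes to Xiomara's issue; Liesel's £300,000 share passes to Liesel's issue.
Xiomara's share (£300,000) is divided into 2 shares of £150,000: Oona and Zubin each take £150,000.
Liesel's share (£300,000) is divided into 3 shares of £100,000: Xiulan, Zelie, and Jana each take £100,000.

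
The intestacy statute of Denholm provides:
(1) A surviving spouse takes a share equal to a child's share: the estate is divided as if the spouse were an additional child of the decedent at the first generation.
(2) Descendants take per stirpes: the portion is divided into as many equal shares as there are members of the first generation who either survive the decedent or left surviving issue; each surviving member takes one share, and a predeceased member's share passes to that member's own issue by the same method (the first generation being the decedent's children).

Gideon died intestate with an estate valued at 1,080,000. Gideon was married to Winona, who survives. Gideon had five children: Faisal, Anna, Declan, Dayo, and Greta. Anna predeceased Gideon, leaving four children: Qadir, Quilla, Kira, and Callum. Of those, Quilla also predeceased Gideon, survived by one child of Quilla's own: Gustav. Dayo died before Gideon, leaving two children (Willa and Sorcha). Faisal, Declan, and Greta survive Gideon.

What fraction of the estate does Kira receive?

The spouse counts as an additional share at the children's level, so there are 6 primary shares of 180,000. Winona takes one such share (180,000).
The children's combined portion (900,000) is divided into 5 shares of 180,000: Faisal, Declan, and Greta each take 180,000; Anna's 180,000 share passes to Anna's issue; Dayo's 180,000 share passes to Dayo's issue.
Anna's share (180,000) is divided into 4 shares of 45,000: Qadir, Kira, and Callum each take 45,000; Quilla's 45,000 share passes to Quilla's issue.
Quilla's share (45,000) passes entirely to Gustav.
Dayo's share (180,000) is divided into 2 shares of 90,000: Willa and Sorcha each take 90,000.

Kira receives 1/24 of the estate.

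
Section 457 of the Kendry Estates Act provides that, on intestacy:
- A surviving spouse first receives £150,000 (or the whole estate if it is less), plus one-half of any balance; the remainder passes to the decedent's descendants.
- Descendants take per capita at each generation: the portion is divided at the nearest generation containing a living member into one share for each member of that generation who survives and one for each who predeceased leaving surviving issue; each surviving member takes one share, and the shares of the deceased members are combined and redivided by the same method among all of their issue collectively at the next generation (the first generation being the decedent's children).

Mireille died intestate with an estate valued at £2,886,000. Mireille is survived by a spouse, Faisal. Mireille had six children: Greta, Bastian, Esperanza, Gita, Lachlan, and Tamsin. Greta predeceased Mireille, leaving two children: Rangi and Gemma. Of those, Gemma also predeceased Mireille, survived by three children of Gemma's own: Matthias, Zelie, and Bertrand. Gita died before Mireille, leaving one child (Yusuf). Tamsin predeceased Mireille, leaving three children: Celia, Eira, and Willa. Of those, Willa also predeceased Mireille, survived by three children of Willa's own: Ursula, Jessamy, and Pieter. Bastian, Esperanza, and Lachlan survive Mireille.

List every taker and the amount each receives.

Faisal: £1,518,000; Rangi: £114,000; Matthias: £38,000; Zelie: £38,000; Bertrand: £38,000; Bastian: £228,000; Esperanza: £228,000; Yusuf: £114,000; Lachlan: £228,000; Celia: £114,000; Eira: £114,000; Ursula: £38,000; Jessamy: £38,000; Pieter: £38,000

Faisal first takes £150,000, leaving a balance of £2,736,000. Faisal then takes one-half of the balance (£1,368,000), for a total of £1,518,000. The remaining £1,368,000 passes to the descendants.
The descendants' portion (£1,368,000) is divided at the children's generation into 6 shares of £228,000. Bastian, Esperanza, and Lachlan each take £228,000. The 3 shares of the deceased (Greta, Gita, and Tamsin) are combined into a pool of £684,000.
That pool (£684,000) is divided at the grandchildren's generation into 6 shares of £114,000. Rangi, Yusuf, Celia, and Eira each take £114,000. The 2 shares of the deceased (Gemma and Willa) are combined into a pool of £228,000.
That pool (£228,000) is divided at the great-grandchildren's generation equally among Matthias, Zelie, Bertrand, Ursula, Jessamy, and Pieter: £38,000 each.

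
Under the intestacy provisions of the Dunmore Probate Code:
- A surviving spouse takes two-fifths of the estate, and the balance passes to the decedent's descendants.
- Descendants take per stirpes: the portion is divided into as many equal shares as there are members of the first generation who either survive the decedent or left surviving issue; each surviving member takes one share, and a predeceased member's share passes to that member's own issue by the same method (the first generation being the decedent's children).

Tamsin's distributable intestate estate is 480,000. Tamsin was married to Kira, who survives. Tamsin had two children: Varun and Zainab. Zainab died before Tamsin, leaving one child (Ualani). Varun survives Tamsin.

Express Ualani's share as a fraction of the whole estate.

Ualani receives 3/10 of the estate.

Kira takes two-fifths of 480,000 = 192,000. The remaining 288,000 passes to the descendants.
The descendants' portion (288,000) is divided into 2 shares of 144,000: Varun takes 144,000; Zainab's 144,000 share passes to Zainab's issue.
Zainab's share (144,000) passes entirely to Ualani.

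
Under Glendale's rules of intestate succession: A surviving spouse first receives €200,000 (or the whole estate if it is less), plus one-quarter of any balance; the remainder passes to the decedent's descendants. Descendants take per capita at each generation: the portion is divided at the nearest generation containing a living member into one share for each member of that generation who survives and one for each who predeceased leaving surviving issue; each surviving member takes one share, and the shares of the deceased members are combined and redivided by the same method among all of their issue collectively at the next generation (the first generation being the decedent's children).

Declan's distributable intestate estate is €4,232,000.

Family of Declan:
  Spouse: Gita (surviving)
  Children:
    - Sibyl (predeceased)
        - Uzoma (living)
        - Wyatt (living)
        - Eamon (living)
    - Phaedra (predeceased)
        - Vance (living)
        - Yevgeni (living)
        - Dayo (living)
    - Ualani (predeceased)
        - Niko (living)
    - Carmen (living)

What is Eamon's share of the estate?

Eamon receives €324,000.

Gita first takes €200,000, leaving a balance of €4,032,000. Gita then takes one-quarter of the balance (€1,008,000), for a total of €1,208,000. The remaining €3,024,000 passes to the descendants.
The descendants' portion (€3,024,000) is divided at the children's generation into 4 shares of €756,000. Carmen takes €756,000. The 3 shares of the deceased (Sibyl, Phaedra, and Ualani) are combined into a pool of €2,268,000.
That pool (€2,268,000) is divided at the grandchildren's generation equally among Uzoma, Wyatt, Eamon, Vance, Yevgeni, Dayo, and Niko: €324,000 each.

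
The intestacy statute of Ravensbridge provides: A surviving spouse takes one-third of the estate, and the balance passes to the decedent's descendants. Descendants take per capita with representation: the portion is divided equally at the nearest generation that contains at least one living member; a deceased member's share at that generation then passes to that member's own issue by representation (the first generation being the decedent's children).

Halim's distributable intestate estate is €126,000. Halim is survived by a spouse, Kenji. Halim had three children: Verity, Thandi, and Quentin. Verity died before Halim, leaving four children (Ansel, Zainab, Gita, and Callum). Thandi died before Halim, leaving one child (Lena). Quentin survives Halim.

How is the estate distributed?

Kenji: €42,000; Ansel: €7,000; Zainab: €7,000; Gita: €7,000; Callum: €7,000; Lena: €28,000; Quentin: €28,000

Kenji takes one-third of €126,000 = €42,000. The remaining €84,000 passes to the descendants.
The descendants' portion (€84,000) is divided into 3 shares of €28,000: Quentin takes €28,000; Verity's €28,000 share passes to Verity's issue; Thandi's €28,000 share passes to Thandi's issue.
Verity's share (€28,000) is divided into 4 shares of €7,000: Ansel, Zainab, Gita, and Callum each take €7,000.
Thandi's share (€28,000) passes entirely to Lena.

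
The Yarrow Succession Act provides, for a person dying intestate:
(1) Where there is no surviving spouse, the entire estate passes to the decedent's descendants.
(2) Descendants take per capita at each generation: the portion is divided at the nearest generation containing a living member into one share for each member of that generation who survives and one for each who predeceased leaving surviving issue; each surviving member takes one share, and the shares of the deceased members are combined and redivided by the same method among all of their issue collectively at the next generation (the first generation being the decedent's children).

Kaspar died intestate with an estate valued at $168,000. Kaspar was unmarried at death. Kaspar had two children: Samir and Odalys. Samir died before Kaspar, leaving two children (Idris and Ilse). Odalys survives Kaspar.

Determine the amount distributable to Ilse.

The entire $168,000 passes to the descendants.
That amount ($168,000) is divided at the children's generation into 2 shares of $84,000. Odalys takes $84,000. The remaining share for the deceased Samir ($84,000) is carried to the next generation.
That pool ($84,000) is divided at the grandchildren's generation equally among Idris and Ilse: $42,000 each.

Ilse receives $42,000.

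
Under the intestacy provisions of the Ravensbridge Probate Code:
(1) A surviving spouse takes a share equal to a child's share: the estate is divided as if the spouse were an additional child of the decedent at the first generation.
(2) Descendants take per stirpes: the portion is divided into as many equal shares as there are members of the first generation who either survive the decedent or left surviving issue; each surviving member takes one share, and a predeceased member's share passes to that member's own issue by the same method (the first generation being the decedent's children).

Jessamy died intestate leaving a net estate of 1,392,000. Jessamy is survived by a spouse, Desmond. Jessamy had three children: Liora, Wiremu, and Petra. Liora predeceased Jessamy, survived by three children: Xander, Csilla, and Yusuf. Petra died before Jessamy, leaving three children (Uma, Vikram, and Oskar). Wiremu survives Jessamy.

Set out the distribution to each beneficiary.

The spouse counts as an additional share at the children's level, so there are 4 primary shares of 348,000. Desmond takes one such share (348,000).
The children's combined portion (1,044,000) is divided into 3 shares of 348,000: Wiremu takes 348,000; Liora's 348,000 share passes to Liora's issue; Petra's 348,000 share passes to Petra's issue.
Liora's share (348,000) is divided into 3 shares of 116,000: Xander, Csilla, and Yusuf each take 116,000.
Petra's share (348,000) is divided into 3 shares of 116,000: Uma, Vikram, and Oskar each take 116,000.

Desmond: 348,000; Xander: 116,000; Csilla: 116,000; Yusuf: 116,000; Wiremu: 348,000; Uma: 116,000; Vikram: 116,000; Oskar: 116,000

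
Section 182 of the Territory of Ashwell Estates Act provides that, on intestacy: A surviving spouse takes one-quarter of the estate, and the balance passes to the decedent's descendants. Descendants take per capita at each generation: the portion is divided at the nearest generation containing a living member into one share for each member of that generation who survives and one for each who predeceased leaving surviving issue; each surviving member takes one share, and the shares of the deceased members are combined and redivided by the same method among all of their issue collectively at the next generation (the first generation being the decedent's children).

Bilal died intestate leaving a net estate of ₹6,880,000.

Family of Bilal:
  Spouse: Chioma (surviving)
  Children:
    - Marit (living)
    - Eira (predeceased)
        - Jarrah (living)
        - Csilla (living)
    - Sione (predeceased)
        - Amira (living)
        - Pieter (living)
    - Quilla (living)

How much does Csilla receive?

Csilla receives ₹645,000.

Chioma takes one-quarter of ₹6,880,000 = ₹1,720,000. The remaining ₹5,160,000 passes to the descendants.
The descendants' portion (₹5,160,000) is divided at the children's generation into 4 shares of ₹1,290,000. Marit and Quilla each take ₹1,290,000. The 2 shares of the deceased (Eira and Sione) are combined into a pool of ₹2,580,000.
That pool (₹2,580,000) is divided at the grandchildren's generation equally among Jarrah, Csilla, Amira, and Pieter: ₹645,000 each.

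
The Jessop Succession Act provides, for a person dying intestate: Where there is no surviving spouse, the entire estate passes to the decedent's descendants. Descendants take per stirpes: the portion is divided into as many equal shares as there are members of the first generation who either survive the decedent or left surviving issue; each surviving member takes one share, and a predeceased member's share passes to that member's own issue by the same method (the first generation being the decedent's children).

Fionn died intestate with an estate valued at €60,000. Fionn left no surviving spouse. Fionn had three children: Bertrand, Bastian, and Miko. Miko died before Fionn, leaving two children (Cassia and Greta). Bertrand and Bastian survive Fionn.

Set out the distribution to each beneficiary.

The entire €60,000 passes to the descendants.
That amount (€60,000) is divided into 3 shares of €20,000: Bertrand and Bastian each take €20,000; Miko's €20,000 share passes to Miko's issue.
Miko's share (€20,000) is divided into 2 shares of €10,000: Cassia and Greta each take €10,000.

Bertrand: €20,000; Bastian: €20,000; Cassia: €10,000; Greta: €10,000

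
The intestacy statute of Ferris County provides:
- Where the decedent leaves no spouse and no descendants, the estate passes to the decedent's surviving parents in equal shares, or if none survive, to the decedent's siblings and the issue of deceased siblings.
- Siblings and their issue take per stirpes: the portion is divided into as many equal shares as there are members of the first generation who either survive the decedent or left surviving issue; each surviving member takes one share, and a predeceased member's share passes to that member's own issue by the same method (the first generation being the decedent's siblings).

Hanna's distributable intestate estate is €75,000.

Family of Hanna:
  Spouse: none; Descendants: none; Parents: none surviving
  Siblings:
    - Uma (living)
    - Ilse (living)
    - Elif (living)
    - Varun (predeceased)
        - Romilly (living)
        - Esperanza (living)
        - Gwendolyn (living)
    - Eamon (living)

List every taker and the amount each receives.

The entire €75,000 passes to the siblings and their issue.
That amount (€75,000) is divided into 5 shares of €15,000: Uma, Ilse, Elif, and Eamon each take €15,000; Varun's €15,000 share passes to Varun's issue.
Varun's share (€15,000) is divided into 3 shares of €5,000: Romilly, Esperanza, and Gwendolyn each take €5,000.

Uma: €15,000; Ilse: €15,000; Elif: €15,000; Romilly: €5,000; Esperanza: €5,000; Gwendolyn: €5,000; Eamon: €15,000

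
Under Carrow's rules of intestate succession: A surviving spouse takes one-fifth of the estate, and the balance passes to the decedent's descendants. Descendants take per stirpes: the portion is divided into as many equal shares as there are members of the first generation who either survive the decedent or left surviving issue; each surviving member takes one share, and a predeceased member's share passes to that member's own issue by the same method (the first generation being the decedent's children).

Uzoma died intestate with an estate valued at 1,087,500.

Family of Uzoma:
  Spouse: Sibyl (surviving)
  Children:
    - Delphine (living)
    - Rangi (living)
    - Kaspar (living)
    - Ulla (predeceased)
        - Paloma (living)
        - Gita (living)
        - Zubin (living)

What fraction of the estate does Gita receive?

Gita receives 1/15 of the estate.

Sibyl takes one-fifth of 1,087,500 = 217,500. The remaining 870,000 passes to the descendants.
The descendants' portion (870,000) is divided into 4 shares of 217,500: Delphine, Rangi, and Kaspar each take 217,500; Ulla's 217,500 share passes to Ulla's issue.
Ulla's share (217,500) is divided into 3 shares of 72,500: Paloma, Gita, and Zubin each take 72,500.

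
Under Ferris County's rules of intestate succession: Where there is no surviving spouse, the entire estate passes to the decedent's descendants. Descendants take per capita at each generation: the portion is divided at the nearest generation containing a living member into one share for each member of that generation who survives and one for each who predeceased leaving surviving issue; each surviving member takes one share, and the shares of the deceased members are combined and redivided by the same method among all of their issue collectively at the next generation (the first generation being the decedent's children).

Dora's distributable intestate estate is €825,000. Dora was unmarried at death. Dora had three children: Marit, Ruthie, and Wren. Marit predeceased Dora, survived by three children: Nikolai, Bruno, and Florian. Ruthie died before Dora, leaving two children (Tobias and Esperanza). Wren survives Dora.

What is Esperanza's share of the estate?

The entire €825,000 passes to the descendants.
That amount (€825,000) is divided at the children's generation into 3 shares of €275,000. Wren takes €275,000. The 2 shares of the deceased (Marit and Ruthie) are combined into a pool of €550,000.
That pool (€550,000) is divided at the grandchildren's generation equally among Nikolai, Bruno, Florian, Tobias, and Esperanza: €110,000 each.

Esperanza receives €110,000.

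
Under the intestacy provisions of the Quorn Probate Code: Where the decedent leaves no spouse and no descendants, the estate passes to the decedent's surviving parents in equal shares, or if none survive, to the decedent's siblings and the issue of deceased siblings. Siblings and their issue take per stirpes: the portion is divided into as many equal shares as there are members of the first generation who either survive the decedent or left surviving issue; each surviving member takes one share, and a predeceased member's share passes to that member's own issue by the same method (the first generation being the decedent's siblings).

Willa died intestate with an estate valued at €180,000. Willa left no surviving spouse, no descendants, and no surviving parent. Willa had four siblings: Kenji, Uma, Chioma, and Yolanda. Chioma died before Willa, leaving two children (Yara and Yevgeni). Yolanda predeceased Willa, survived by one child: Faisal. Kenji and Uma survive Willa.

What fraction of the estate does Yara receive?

The entire €180,000 passes to the siblings and their issue.
That amount (€180,000) is divided into 4 shares of €45,000: Kenji and Uma each take €45,000; Chioma's €45,000 share passes to Chioma's issue; Yolanda's €45,000 share passes to Yolanda's issue.
Chioma's share (€45,000) is divided into 2 shares of €22,500: Yara and Yevgeni each take €22,500.
Yolanda's share (€45,000) passes entirely to Faisal.

Yara receives 1/8 of the estate.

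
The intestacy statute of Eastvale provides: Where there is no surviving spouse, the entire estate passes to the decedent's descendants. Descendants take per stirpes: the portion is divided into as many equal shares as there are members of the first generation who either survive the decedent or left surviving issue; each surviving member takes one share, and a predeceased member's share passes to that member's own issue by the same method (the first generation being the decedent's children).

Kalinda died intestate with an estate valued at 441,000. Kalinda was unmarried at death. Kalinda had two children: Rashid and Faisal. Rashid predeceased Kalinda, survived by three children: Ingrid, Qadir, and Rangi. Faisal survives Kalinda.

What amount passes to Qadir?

The entire 441,000 passes to the descendants.
That amount (441,000) is divided into 2 shares of 220,500: Faisal takes 220,500; Rashid's 220,500 share passes to Rashid's issue.
Rashid's share (220,500) is divided into 3 shares of 73,500: Ingrid, Qadir, and Rangi each take 73,500.

Qadir receives 73,500.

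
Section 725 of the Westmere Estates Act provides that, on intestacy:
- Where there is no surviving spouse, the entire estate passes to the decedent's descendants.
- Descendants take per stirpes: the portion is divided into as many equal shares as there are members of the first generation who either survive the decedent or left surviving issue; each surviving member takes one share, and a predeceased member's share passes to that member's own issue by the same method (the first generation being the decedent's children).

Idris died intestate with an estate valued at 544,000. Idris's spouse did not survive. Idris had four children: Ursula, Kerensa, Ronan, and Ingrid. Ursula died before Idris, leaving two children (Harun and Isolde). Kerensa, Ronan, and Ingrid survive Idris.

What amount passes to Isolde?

The entire 544,000 passes to the descendants.
That amount (544,000) is divided into 4 shares of 136,000: Kerensa, Ronan, and Ingrid each take 136,000; Ursula's 136,000 share passes to Ursula's issue.
Ursula's share (136,000) is divided into 2 shares of 68,000: Harun and Isolde each take 68,000.

Isolde receives 68,000.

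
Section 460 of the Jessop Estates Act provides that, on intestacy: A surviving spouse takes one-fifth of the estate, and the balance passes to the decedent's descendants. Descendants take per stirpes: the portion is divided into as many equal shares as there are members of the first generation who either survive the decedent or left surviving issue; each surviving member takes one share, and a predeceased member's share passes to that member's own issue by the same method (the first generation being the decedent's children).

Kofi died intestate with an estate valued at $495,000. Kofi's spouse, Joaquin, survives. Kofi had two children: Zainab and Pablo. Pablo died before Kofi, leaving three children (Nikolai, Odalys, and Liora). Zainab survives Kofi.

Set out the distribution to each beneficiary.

Joaquin: $99,000; Zainab: $198,000; Nikolai: $66,000; Odalys: $66,000; Liora: $66,000

Joaquin takes one-fifth of $495,000 = $99,000. The remaining $396,000 passes to the descendants.
The descendants' portion ($396,000) is divided into 2 shares of $198,000: Zainab takes $198,000; Pablo's $198,000 share passes to Pablo's issue.
Pablo's share ($198,000) is divided into 3 shares of $66,000: Nikolai, Odalys, and Liora each take $66,000.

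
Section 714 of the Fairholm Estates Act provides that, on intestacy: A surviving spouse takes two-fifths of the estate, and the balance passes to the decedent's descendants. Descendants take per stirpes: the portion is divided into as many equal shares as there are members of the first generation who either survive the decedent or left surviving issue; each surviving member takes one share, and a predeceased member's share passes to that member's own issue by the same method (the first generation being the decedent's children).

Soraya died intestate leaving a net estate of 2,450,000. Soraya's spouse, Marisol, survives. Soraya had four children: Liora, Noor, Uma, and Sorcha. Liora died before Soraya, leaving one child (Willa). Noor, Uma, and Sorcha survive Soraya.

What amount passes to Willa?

Willa receives 367,500.

Marisol takes two-fifths of 2,450,000 = 980,000. The remaining 1,470,000 passes to the descendants.
The descendants' portion (1,470,000) is divided into 4 shares of 367,500: Noor, Uma, and Sorcha each take 367,500; Liora's 367,500 share passes to Liora's issue.
Liora's share (367,500) passes entirely to Willa.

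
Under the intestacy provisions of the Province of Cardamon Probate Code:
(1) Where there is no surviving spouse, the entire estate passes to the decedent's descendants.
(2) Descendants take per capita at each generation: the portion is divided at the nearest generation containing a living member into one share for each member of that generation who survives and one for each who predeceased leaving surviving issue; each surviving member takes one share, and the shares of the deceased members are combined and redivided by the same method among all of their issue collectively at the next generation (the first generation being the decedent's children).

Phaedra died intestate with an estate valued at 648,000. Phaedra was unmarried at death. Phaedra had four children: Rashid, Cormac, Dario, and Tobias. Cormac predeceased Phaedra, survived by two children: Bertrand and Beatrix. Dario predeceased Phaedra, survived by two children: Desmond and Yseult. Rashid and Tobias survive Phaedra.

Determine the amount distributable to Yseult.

Yseult receives 81,000.

The entire 648,000 passes to the descendants.
That amount (648,000) is divided at the children's generation into 4 shares of 162,000. Rashid and Tobias each take 162,000. The 2 shares of the deceased (Cormac and Dario) are combined into a pool of 324,000.
That pool (324,000) is divided at the grandchildren's generation equally among Bertrand, Beatrix, Desmond, and Yseult: 81,000 each.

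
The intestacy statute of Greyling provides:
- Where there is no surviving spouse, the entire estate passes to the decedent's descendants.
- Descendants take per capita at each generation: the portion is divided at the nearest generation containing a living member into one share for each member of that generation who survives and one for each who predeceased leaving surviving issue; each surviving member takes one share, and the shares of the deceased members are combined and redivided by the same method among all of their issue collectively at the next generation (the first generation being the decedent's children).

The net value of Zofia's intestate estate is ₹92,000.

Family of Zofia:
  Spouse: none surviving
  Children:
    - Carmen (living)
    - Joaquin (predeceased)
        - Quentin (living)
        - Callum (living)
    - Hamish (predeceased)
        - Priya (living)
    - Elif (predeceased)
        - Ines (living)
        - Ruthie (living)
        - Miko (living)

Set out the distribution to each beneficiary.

Carmen: ₹23,000; Quentin: ₹11,500; Callum: ₹11,500; Priya: ₹11,500; Ines: ₹11,500; Ruthie: ₹11,500; Miko: ₹11,500

The entire ₹92,000 passes to the descendants.
That amount (₹92,000) is divided at the children's generation into 4 shares of ₹23,000. Carmen takes ₹23,000. The 3 shares of the deceased (Joaquin, Hamish, and Elif) are combined into a pool of ₹69,000.
That pool (₹69,000) is divided at the grandchildren's generation equally among Quentin, Callum, Priya, Ines, Ruthie, and Miko: ₹11,500 each.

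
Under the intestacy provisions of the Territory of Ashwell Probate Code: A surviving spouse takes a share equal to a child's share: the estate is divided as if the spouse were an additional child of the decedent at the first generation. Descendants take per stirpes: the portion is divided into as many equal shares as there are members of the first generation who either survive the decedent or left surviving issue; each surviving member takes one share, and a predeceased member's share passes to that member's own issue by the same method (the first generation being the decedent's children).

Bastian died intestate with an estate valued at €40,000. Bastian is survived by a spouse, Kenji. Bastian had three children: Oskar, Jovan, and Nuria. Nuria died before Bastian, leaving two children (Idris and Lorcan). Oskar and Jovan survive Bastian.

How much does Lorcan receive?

The spouse counts as an additional share at the children's level, so there are 4 primary shares of €10,000. Kenji takes one such share (€10,000).
The children's combined portion (€30,000) is divided into 3 shares of €10,000: Oskar and Jovan each take €10,000; Nuria's €10,000 share passes to Nuria's issue.
Nuria's share (€10,000) is divided into 2 shares of €5,000: Idris and Lorcan each take €5,000.

Lorcan receives €5,000.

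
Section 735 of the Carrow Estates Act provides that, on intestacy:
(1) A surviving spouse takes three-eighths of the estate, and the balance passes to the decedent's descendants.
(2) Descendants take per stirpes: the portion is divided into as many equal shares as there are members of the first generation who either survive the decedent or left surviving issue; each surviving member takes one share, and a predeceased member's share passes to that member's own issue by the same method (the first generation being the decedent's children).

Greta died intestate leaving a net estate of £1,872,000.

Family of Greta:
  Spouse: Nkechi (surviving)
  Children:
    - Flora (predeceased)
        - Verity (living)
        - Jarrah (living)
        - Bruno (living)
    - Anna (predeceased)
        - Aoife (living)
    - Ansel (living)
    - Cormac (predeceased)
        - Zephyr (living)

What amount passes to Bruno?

Bruno receives £97,500.

Nkechi takes three-eighths of £1,872,000 = £702,000. The remaining £1,170,000 passes to the descendants.
The descendants' portion (£1,170,000) is divided into 4 shares of £292,500: Ansel takes £292,500; Flora's £292,500 share passes to Flora's issue; Anna's £292,500 share passes to Anna's issue; Cormac's £292,500 share passes to Cormac's issue.
Flora's share (£292,500) is divided into 3 shares of £97,500: Verity, Jarrah, and Bruno each take £97,500.
Anna's share (£292,500) passes entirely to Aoife.
Cormac's share (£292,500) passes entirely to Zephyr.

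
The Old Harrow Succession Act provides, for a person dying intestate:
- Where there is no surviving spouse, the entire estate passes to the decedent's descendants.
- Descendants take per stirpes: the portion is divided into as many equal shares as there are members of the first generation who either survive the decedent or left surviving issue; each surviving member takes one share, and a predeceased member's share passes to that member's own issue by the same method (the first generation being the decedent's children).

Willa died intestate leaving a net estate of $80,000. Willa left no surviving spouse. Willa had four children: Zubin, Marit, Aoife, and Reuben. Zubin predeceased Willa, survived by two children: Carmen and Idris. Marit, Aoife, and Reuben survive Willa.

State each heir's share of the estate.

Carmen: $10,000; Idris: $10,000; Marit: $20,000; Aoife: $20,000; Reuben: $20,000

The entire $80,000 passes to the descendants.
That amount ($80,000) is divided into 4 shares of $20,000: Marit, Aoife, and Reuben each take $20,000; Zubin's $20,000 share passes to Zubin's issue.
Zubin's share ($20,000) is divided into 2 shares of $10,000: Carmen and Idris each take $10,000.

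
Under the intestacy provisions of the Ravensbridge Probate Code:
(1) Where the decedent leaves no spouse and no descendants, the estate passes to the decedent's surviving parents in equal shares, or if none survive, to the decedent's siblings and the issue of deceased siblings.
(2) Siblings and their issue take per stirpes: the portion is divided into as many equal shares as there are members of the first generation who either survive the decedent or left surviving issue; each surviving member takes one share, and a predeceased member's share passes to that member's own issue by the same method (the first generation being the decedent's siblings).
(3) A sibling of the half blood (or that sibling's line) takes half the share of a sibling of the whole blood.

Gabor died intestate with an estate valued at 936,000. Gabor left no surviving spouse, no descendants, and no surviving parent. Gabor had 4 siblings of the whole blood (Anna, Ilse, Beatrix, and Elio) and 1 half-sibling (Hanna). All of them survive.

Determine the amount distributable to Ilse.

Ilse receives 208,000.

The entire 936,000 passes to the siblings and their issue.
Counting each half-blood sibling's line as half a unit, there are 9/2 units in 936,000, so one unit is 208,000. Whole-blood lines (Anna, Ilse, Beatrix, and Elio) take 208,000 each; half-blood lines (Hanna) take 104,000 each.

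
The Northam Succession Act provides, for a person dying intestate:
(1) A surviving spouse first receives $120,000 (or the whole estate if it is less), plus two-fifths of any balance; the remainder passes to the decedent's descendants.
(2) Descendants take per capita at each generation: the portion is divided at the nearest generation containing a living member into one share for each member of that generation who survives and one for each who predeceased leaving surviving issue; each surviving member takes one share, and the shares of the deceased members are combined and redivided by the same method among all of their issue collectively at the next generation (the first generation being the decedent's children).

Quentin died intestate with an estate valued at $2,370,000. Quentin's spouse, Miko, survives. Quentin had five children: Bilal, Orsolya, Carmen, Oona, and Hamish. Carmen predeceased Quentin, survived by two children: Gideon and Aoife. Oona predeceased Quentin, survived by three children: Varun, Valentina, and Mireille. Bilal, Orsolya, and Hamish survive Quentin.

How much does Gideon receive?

Gideon receives $108,000.

Miko first takes $120,000, leaving a balance of $2,250,000. Miko then takes two-fifths of the balance ($900,000), for a total of $1,020,000. The remaining $1,350,000 passes to the descendants.
The descendants' portion ($1,350,000) is divided at the children's generation into 5 shares of $270,000. Bilal, Orsolya, and Hamish each take $270,000. The 2 shares of the deceased (Carmen and Oona) are combined into a pool of $540,000.
That pool ($540,000) is divided at the grandchildren's generation equally among Gideon, Aoife, Varun, Valentina, and Mireille: $108,000 each.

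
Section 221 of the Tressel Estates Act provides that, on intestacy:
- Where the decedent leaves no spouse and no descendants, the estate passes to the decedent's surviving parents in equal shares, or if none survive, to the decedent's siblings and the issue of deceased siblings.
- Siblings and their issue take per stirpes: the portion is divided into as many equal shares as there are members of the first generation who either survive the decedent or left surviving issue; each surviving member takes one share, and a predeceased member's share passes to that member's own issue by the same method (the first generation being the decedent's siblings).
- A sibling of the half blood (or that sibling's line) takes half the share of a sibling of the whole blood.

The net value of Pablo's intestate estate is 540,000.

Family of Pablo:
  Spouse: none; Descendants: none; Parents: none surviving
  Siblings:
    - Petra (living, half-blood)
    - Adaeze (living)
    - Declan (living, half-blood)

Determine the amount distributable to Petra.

Petra receives 135,000.

The entire 540,000 passes to the siblings and their issue.
Counting each half-blood sibling's line as half a unit, there are 2 units in 540,000, so one unit is 270,000. Whole-blood lines (Adaeze) take 270,000 each; half-blood lines (Petra and Declan) take 135,000 each.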